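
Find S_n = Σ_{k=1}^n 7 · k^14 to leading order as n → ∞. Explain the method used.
S_n ~ 7 · n^15 / 15

By integral comparison (Euler-Maclaurin), Σ_{k=1}^n 7 · k^14 = 7 · ∫_0^n x^14 dx + O(n^14) = 7 · n^15/15 + O(n^14). (Equivalently, Faulhaber's formula gives the same leading term.)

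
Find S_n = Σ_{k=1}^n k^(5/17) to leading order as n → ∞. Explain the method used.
S_n ~ (17/22) · n^(22/17)

Integral comparison: Σ_{k=1}^n k^(5/17) = ∫_0^n x^(5/17) dx + O(n^(5/17)). The integral is n^(1 + 5/17) / (1 + 5/17) = n^((5+17)/17) / ((5+17)/17) = (17/22) · n^(22/17).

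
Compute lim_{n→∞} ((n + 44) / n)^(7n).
lim = e^308

Rewrite as (1 + 44/n)^(7n). By the standard limit (1 + x/n)^n → e^x, we have (1 + 44/n)^n → e^44, and raising to the 7th power gives e^308.
More precisely, ln[(1 + 44/n)^(7n)] = 7n · ln(1 + 44/n) = 7n · (44/n + O(1/n^2)) = 308 + O(1/n) → 308.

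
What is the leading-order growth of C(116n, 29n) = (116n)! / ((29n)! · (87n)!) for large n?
C(116n, 29n) ~ (256/27)^(29n) · sqrt(2/(3π·29n))

Write N = 29n. Apply Stirling to each factorial:
  (4N)! ~ sqrt(2π·4N) · (4N/e)^(4N),
  N! ~ sqrt(2π N) · (N/e)^N,
  (3N)! ~ sqrt(2π·3N) · (3N/e)^(3N).
The exponential factors combine to (4N)^(4N) / (N^N · (3N)^(3N)) = 4^(4N)/3^(3N) = (4^4/3^3)^N = (256/27)^N.
The square-root prefactors combine to sqrt(2π·4N) / (sqrt(2π N)·sqrt(2π·3N)) = sqrt(4 / (2π·3·N)) = sqrt(2/(3π·29n)).
Substituting N = 29n: C(116n, 29n) ~ (256/27)^(29n) · sqrt(2/(3π·29n)).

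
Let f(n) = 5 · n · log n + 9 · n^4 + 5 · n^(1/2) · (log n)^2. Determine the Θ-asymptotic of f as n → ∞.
f(n) ∈ Θ(n^4)

Compare the terms by growth order. For large n, n^a · (log n)^b dominates n^a' · (log n)^b' iff a > a', or (a = a' and b > b'). Ranking the 3 terms shows the dominant one is 9 · n^4. Hence f(n) ∈ Θ(n^4).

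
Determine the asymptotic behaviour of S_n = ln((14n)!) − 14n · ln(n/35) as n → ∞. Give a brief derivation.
S_n ~ 14n · (ln 490 − 1) + O(ln n)

Stirling: ln((14n)!) = 14n ln(14n) − 14n + O(ln n).
  S_n = 14n ln(14n) − 14n − 14n ln(n/35) + O(ln n)
      = 14n ln(14n) − 14n ln n + 14n ln 35 − 14n + O(ln n)
      = 14n ln 14 + 14n ln 35 − 14n + O(ln n)
      = 14n (ln 490 − 1) + O(ln n).
Numerically ln(490) − 1 ≈ 5.1944.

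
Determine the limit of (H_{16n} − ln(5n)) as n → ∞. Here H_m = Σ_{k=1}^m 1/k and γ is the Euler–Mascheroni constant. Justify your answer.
lim = ln(16/5) + γ

By Euler-Maclaurin, H_m = ln m + γ + O(1/m). So
  H_{16n} − ln(5n) = ln(16n) + γ − ln(5n) + O(1/n)
                       = ln(16/5) + γ + O(1/n).
Hence the limit is ln(16/5) + γ.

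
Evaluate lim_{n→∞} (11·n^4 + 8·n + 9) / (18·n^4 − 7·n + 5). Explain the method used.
lim = 11/18

For large n the leading n^4 terms dominate both numerator and denominator. Dividing top and bottom by n^4, every other term tends to 0, leaving 11/18.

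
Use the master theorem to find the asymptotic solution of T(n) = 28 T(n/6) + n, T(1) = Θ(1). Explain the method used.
T(n) = Θ(n^(log_6 28))

Master theorem: compare f(n) = n to n^(log_6 28) where log_6 28 ≈ 1.860. Since 1 < log_6 28, we have f(n) = O(n^(log_6 28 − ε)) for some ε > 0 — Case 1. Hence T(n) = Θ(n^(log_6 28)).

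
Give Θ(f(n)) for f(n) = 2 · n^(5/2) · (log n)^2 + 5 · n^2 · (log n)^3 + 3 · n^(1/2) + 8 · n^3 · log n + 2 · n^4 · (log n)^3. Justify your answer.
f(n) ∈ Θ(n^4 · (log n)^3)

Compare the terms by growth order. For large n, n^a · (log n)^b dominates n^a' · (log n)^b' iff a > a', or (a = a' and b > b'). Ranking the 5 terms shows the dominant one is 2 · n^4 · (log n)^3. Hence f(n) ∈ Θ(n^4 · (log n)^3).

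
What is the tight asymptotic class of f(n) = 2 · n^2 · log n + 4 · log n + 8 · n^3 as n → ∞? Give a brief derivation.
f(n) ∈ Θ(n^3)

Compare the terms by growth order. For large n, n^a · (log n)^b dominates n^a' · (log n)^b' iff a > a', or (a = a' and b > b'). Ranking the 3 terms shows the dominant one is 8 · n^3. Hence f(n) ∈ Θ(n^3).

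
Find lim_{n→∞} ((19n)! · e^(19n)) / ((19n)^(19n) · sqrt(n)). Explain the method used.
lim = sqrt(2π·19)

Stirling: (19n)! ~ sqrt(2π·19n) · (19n/e)^(19n). Hence
  (19n)! · e^(19n) / (19n)^(19n) ~ sqrt(2π·19n).
Dividing by sqrt(n): sqrt(2π·19n) / sqrt(n) = sqrt(2π·19) · n^((1−1)/2), so the limit is sqrt(2π·19).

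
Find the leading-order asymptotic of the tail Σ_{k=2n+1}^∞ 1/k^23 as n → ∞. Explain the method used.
Σ_{k>2n} 1/k^23 ~ 1/(22 · (2n)^22)

Compare to the integral: ∫_{2n}^∞ x^(−23) dx = [−x^(−22)/22]_{2n}^∞ = 1/((23−1)·(2n)^22). Euler-Maclaurin then gives
  Σ_{k>2n} 1/k^23 = ∫_{2n}^∞ dx/x^23 − 1/(2·(2n)^23) + O(1/(2n)^24).
(Equivalently this is ζ(23) − Σ_{k≤2n} 1/k^23.)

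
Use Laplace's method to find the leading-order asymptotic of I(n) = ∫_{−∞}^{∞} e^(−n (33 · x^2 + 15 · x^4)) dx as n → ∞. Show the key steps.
I(n) ~ sqrt(π/(33n))

φ(x) = 33 · x^2 + 15 · x^4 has its unique global minimum at x* = 0 (since φ'(x) = 66x + 60x^3 = 0 only at x = 0 for real x with both coefficients positive, and φ → ∞ as |x| → ∞). At x* = 0, φ(0) = 0 and φ''(0) = 66. Laplace's method then gives
  I(n) ~ sqrt(2π / (n · φ''(0))) · e^(−n φ(0)) = sqrt(2π / (66n)) = sqrt(π/(33n)).
The 15 · x^4 term contributes only at subleading order (an O(1/n) relative correction).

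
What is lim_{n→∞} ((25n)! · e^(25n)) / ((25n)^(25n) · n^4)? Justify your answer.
lim = 0

Stirling: (25n)! ~ sqrt(2π·25n) · (25n/e)^(25n). Hence
  (25n)! · e^(25n) / (25n)^(25n) ~ sqrt(2π·25n).
Dividing by n^4: sqrt(2π·25n) / n^4 = sqrt(2π·25) · n^((1−8)/2), so the expression behaves like sqrt(2π·25) · n^((1−8)/2) → 0.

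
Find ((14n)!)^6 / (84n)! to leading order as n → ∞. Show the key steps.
((14n)!)^6/(84n)! ~ ((2π·14n)^(5/2) / sqrt(6)) · 6^(−6·14n)  →  0

Write N = 14n. Stirling: N! ~ sqrt(2π N)(N/e)^N and (6N)! ~ sqrt(2π·6N)·(6N/e)^(6N).
  (N!)^6/(6N)! ~ (2π N)^(6/2) (N/e)^(6N) / [sqrt(2π·6N) (6N/e)^(6N)]
     = (2π N)^(6/2) / sqrt(2π·6N) · (N/(6N))^(6N)
     = (2π N)^((6−1)/2) / sqrt(6) · 6^(−6N).
Since 6^6 > 1, the factor 6^(−6N) decays exponentially, so the ratio → 0. Substituting N = 14n gives the stated form.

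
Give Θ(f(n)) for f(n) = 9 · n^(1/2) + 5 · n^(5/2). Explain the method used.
f(n) ∈ Θ(n^(5/2))

Compare the terms by growth order. For large n, n^a · (log n)^b dominates n^a' · (log n)^b' iff a > a', or (a = a' and b > b'). Ranking the 2 terms shows the dominant one is 5 · n^(5/2). Hence f(n) ∈ Θ(n^(5/2)).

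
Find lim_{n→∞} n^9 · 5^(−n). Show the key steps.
lim = 0

Exponentials with base > 1 dominate every fixed polynomial: for any fixed c, n^c / 5^n → 0 as n → ∞ (e.g. by the ratio test, or by writing 5^n = e^(n ln 5) and noting e^(n ln 5) / n^c → ∞). Hence n^9 · 5^(−n) = n^9 / 5^n → 0.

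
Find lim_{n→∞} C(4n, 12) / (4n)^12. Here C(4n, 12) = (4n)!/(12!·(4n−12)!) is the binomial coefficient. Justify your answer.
lim = 1/12! = 1/479001600

With N = 4n → ∞: C(N, 12) / N^12 = [N(N−1)…(N−11)] / (12! · N^12) = (1/12!) · 1 · (1 − 1/(4n)) · … · (1 − 11/(4n)). Each factor → 1 as N → ∞, so the limit is 1/12! = 1/479001600.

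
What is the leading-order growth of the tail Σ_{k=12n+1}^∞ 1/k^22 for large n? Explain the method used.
Σ_{k>12n} 1/k^22 ~ 1/(21 · (12n)^21)

Compare to the integral: ∫_{12n}^∞ x^(−22) dx = [−x^(−21)/21]_{12n}^∞ = 1/((22−1)·(12n)^21). Euler-Maclaurin then gives
  Σ_{k>12n} 1/k^22 = ∫_{12n}^∞ dx/x^22 − 1/(2·(12n)^22) + O(1/(12n)^23).
(Equivalently this is ζ(22) − Σ_{k≤12n} 1/k^22.)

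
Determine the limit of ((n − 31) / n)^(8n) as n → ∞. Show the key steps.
lim = e^(−248)

Rewrite as (1 − 31/n)^(8n). By the standard limit (1 + x/n)^n → e^x, we have (1 − 31/n)^n → e^(−31), and raising to the 8th power gives e^(−248).
More precisely, ln[(1 − 31/n)^(8n)] = 8n · ln(1 − 31/n) = 8n · (-31/n + O(1/n^2)) = -248 + O(1/n) → -248.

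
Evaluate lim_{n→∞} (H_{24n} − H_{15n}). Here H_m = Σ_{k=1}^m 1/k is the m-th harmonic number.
lim = ln(24/15) = ln(8/5)

Euler-Maclaurin gives H_m = ln m + γ + 1/(2m) + O(1/m^2). The γ and O(1/m) terms cancel in the difference:
  H_{24n} − H_{15n} = ln(24n) − ln(15n) + O(1/n) = ln(24/15) + O(1/n).
Hence the limit is ln(24/15) = ln(8/5).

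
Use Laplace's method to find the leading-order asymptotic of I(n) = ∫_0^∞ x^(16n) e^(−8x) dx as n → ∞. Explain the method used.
I(n) ~ (sqrt(2π·16n) / 8) · (16n/(8e))^(16n)

Write the integrand as exp(16n ln x − 8x) and set f(x) = 16n ln x − 8x. Then f'(x) = 16n/x − 8 = 0 at x* = 16n/8, and f''(x*) = −16n/x*^2 = −8^2/(16n). Laplace's method (interior maximum) gives
  I(n) ~ e^(f(x*)) · sqrt(2π / |f''(x*)|)
        = exp(16n ln(16n/8) − 16n) · sqrt(2π · 16n / 8^2)
        = (16n/8)^(16n) e^(−16n) · sqrt(2π·16n) / 8
        = (sqrt(2π·16n) / 8) · (16n/(8e))^(16n).
This matches Γ(16n+1)/8^(16n+1) with Stirling applied to Γ.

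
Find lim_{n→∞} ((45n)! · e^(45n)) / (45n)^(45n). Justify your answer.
lim = ∞

Stirling: (45n)! ~ sqrt(2π·45n) · (45n/e)^(45n). Hence
  (45n)! · e^(45n) / (45n)^(45n) ~ sqrt(2π·45n) = sqrt(2π·45) · sqrt(n) → ∞.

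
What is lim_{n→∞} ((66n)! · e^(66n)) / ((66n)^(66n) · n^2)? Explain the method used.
lim = 0

Stirling: (66n)! ~ sqrt(2π·66n) · (66n/e)^(66n). Hence
  (66n)! · e^(66n) / (66n)^(66n) ~ sqrt(2π·66n).
Dividing by n^2: sqrt(2π·66n) / n^2 = sqrt(2π·66) · n^((1−4)/2), so the expression behaves like sqrt(2π·66) · n^((1−4)/2) → 0.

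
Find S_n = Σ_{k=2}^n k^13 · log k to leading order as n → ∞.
S_n ~ n^14 log n / 14 − n^14 / 196

By integral comparison, S_n = ∫_1^n x^13 · log x dx + O(n^13 · log n). For the integral, ∫ x^13 log x dx = n^14 log n / 14 − n^14/196 (integration by parts). Hence S_n ~ n^14 log n / 14 − n^14 / 196.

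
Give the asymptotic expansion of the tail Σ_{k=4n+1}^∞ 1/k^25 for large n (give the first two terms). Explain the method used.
Σ_{k>4n} 1/k^25 = 1/(24 · (4n)^24) − 1/(2 · (4n)^25) + O(1/(4n)^26)

Compare to the integral: ∫_{4n}^∞ x^(−25) dx = [−x^(−24)/24]_{4n}^∞ = 1/((25−1)·(4n)^24). The Euler-Maclaurin correction adds −f(4n)/2 = −1/(2·(4n)^25). Euler-Maclaurin then gives
  Σ_{k>4n} 1/k^25 = ∫_{4n}^∞ dx/x^25 − 1/(2·(4n)^25) + O(1/(4n)^26).
(Equivalently this is ζ(25) − Σ_{k≤4n} 1/k^25.)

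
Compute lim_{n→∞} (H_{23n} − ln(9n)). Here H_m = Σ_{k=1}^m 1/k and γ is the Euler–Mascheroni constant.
lim = ln(23/9) + γ

By Euler-Maclaurin, H_m = ln m + γ + O(1/m). So
  H_{23n} − ln(9n) = ln(23n) + γ − ln(9n) + O(1/n)
                       = ln(23/9) + γ + O(1/n).
Hence the limit is ln(23/9) + γ.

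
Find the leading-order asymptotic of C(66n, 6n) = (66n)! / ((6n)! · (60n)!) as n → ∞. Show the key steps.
C(66n, 6n) ~ (285311670611/10000000000)^(6n) · sqrt(11/(20π·6n))

Write N = 6n. Apply Stirling to each factorial:
  (11N)! ~ sqrt(2π·11N) · (11N/e)^(11N),
  N! ~ sqrt(2π N) · (N/e)^N,
  (10N)! ~ sqrt(2π·10N) · (10N/e)^(10N).
The exponential factors combine to (11N)^(11N) / (N^N · (10N)^(10N)) = 11^(11N)/10^(10N) = (11^11/10^10)^N = (285311670611/10000000000)^N.
The square-root prefactors combine to sqrt(2π·11N) / (sqrt(2π N)·sqrt(2π·10N)) = sqrt(11 / (2π·10·N)) = sqrt(11/(20π·6n)).
Substituting N = 6n: C(66n, 6n) ~ (285311670611/10000000000)^(6n) · sqrt(11/(20π·6n)).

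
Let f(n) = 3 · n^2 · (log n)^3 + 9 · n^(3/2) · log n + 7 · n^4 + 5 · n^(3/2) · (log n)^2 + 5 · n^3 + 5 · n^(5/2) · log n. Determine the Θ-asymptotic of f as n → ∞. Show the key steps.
f(n) ∈ Θ(n^4)

Compare the terms by growth order. For large n, n^a · (log n)^b dominates n^a' · (log n)^b' iff a > a', or (a = a' and b > b'). Ranking the 6 terms shows the dominant one is 7 · n^4. Hence f(n) ∈ Θ(n^4).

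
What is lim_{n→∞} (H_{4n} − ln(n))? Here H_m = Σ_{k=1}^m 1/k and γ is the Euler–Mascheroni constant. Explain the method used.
lim = ln 4 + γ

By Euler-Maclaurin, H_m = ln m + γ + O(1/m). So
  H_{4n} − ln(n) = ln(4n) + γ − ln(n) + O(1/n)
                       = ln(4/1) + γ + O(1/n).
Hence the limit is ln(4/1) + γ.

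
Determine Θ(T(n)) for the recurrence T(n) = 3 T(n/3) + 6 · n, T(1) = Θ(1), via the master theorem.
T(n) = Θ(n log n)

log_3 3 = 1, and f(n) = 6 · n = Θ(n^(log_3 3)). This is Case 2 of the master theorem: T(n) = Θ(f(n) · log n) = Θ(n log n).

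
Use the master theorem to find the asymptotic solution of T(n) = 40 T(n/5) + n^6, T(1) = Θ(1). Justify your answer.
T(n) = Θ(n^6)

log_5 40 ≈ 2.292. f(n) = n^6 dominates n^(log_5 40) since 6 > 2.292, and the regularity condition a·f(n/b) = 40·(n/5)^6 = (40/15625)·n^6 ≤ c·f(n) holds with c = 40/15625 ≈ 0.00256 < 1. So this is Case 3: T(n) = Θ(f(n)) = Θ(n^6).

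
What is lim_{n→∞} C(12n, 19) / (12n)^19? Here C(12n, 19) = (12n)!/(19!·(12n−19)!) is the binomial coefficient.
lim = 1/19! = 1/121645100408832000

With N = 12n → ∞: C(N, 19) / N^19 = [N(N−1)…(N−18)] / (19! · N^19) = (1/19!) · 1 · (1 − 1/(12n)) · … · (1 − 18/(12n)). Each factor → 1 as N → ∞, so the limit is 1/19! = 1/121645100408832000.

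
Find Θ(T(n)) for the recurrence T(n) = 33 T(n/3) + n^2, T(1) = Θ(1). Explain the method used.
T(n) = Θ(n^(log_3 33))

Master theorem: compare f(n) = n^2 to n^(log_3 33) where log_3 33 ≈ 3.183. Since 2 < log_3 33, we have f(n) = O(n^(log_3 33 − ε)) for some ε > 0 — Case 1. Hence T(n) = Θ(n^(log_3 33)).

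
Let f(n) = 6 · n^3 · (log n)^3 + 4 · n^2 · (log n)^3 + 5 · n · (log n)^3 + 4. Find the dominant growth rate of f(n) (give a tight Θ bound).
f(n) ∈ Θ(n^3 · (log n)^3)

Compare the terms by growth order. For large n, n^a · (log n)^b dominates n^a' · (log n)^b' iff a > a', or (a = a' and b > b'). Ranking the 4 terms shows the dominant one is 6 · n^3 · (log n)^3. Hence f(n) ∈ Θ(n^3 · (log n)^3).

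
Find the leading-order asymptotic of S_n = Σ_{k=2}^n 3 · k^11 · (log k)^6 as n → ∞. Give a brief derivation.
S_n ~ n^12 · (log n)^6 / 4

By integral comparison, S_n = ∫_1^n 3 · x^11 · (log x)^6 dx + O(n^11 · (log n)^6). For the integral, the leading term of ∫_1^n x^11 (log x)^6 dx is n^12/12 · (log n)^6 (by repeated integration by parts; each step lowers the log-exponent and produces a relatively O(1/log n) correction). Hence S_n ~ n^12 · (log n)^6 / 4.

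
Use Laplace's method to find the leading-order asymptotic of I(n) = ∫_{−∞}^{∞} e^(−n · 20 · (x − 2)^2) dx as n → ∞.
I(n) = sqrt(π/(20n))

Here φ(x) = 20 · (x − 2)^2 has its unique minimum at x* = 2 with φ(x*) = 0 and φ''(x*) = 40. Laplace's method gives
  I(n) ~ e^(−n φ(x*)) · sqrt(2π / (n · φ''(x*))) = sqrt(2π / (40n)) = sqrt(π/(20n)).
This is exact: substituting u = (x − 2)·sqrt(20n) gives I(n) = (1/sqrt(20n)) ∫_{−∞}^{∞} e^(−u^2) du = sqrt(π/(20n)).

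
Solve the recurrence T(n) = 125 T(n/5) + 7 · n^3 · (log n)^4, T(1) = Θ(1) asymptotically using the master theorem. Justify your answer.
T(n) = Θ(n^3 · (log n)^5)

Here log_5 125 = 3 and f(n) = 7 · n^3 · (log n)^4 = Θ(n^(log_5 125) · (log n)^4). This is the extended Case 2 of the master theorem (f matches the critical exponent up to log factors), giving T(n) = Θ(n^(log_5 125) · (log n)^(4+1)) = Θ(n^3 · (log n)^5).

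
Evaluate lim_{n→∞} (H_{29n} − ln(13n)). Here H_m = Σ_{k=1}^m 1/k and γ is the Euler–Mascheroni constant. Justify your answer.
lim = ln(29/13) + γ

By Euler-Maclaurin, H_m = ln m + γ + O(1/m). So
  H_{29n} − ln(13n) = ln(29n) + γ − ln(13n) + O(1/n)
                       = ln(29/13) + γ + O(1/n).
Hence the limit is ln(29/13) + γ.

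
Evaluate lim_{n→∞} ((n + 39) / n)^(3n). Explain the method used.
lim = e^117

Rewrite as (1 + 39/n)^(3n). By the standard limit (1 + x/n)^n → e^x, we have (1 + 39/n)^n → e^39, and raising to the 3rd power gives e^117.
More precisely, ln[(1 + 39/n)^(3n)] = 3n · ln(1 + 39/n) = 3n · (39/n + O(1/n^2)) = 117 + O(1/n) → 117.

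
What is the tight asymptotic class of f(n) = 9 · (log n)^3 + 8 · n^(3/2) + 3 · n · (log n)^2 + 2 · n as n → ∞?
f(n) ∈ Θ(n^(3/2))

Compare the terms by growth order. For large n, n^a · (log n)^b dominates n^a' · (log n)^b' iff a > a', or (a = a' and b > b'). Ranking the 4 terms shows the dominant one is 8 · n^(3/2). Hence f(n) ∈ Θ(n^(3/2)).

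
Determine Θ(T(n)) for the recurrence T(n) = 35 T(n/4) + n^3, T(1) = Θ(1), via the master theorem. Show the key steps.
T(n) = Θ(n^3)

log_4 35 ≈ 2.565. f(n) = n^3 dominates n^(log_4 35) since 3 > 2.565, and the regularity condition a·f(n/b) = 35·(n/4)^3 = (35/64)·n^3 ≤ c·f(n) holds with c = 35/64 ≈ 0.547 < 1. So this is Case 3: T(n) = Θ(f(n)) = Θ(n^3).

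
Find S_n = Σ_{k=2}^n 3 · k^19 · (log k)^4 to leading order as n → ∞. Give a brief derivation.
S_n ~ 3 · n^20 · (log n)^4 / 20

By integral comparison, S_n = ∫_1^n 3 · x^19 · (log x)^4 dx + O(n^19 · (log n)^4). For the integral, the leading term of ∫_1^n x^19 (log x)^4 dx is n^20/20 · (log n)^4 (by repeated integration by parts; each step lowers the log-exponent and produces a relatively O(1/log n) correction). Hence S_n ~ 3 · n^20 · (log n)^4 / 20.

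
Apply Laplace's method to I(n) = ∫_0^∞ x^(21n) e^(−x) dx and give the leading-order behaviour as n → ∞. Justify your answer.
I(n) ~ sqrt(2π·21n) · (21n/e)^(21n)

Write the integrand as exp(21n ln x − x) and set f(x) = 21n ln x − x. Then f'(x) = 21n/x − 1 = 0 at x* = 21n, and f''(x*) = −21n/x*^2 = −1/(21n). Laplace's method (interior maximum) gives
  I(n) ~ e^(f(x*)) · sqrt(2π / |f''(x*)|)
        = exp(21n ln(21n) − 21n) · sqrt(2π · 21n)
        = (21n)^(21n) e^(−21n) · sqrt(2π·21n)
        = sqrt(2π·21n) · (21n/e)^(21n).
This matches Γ(21n+1) with Stirling applied to Γ.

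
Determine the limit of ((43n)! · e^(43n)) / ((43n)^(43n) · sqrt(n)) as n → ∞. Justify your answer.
lim = sqrt(2π·43)

Stirling: (43n)! ~ sqrt(2π·43n) · (43n/e)^(43n). Hence
  (43n)! · e^(43n) / (43n)^(43n) ~ sqrt(2π·43n).
Dividing by sqrt(n): sqrt(2π·43n) / sqrt(n) = sqrt(2π·43) · n^((1−1)/2), so the limit is sqrt(2π·43).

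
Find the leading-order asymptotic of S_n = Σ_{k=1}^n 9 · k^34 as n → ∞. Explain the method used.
S_n ~ 9 · n^35 / 35

By integral comparison (Euler-Maclaurin), Σ_{k=1}^n 9 · k^34 = 9 · ∫_0^n x^34 dx + O(n^34) = 9 · n^35/35 + O(n^34). (Equivalently, Faulhaber's formula gives the same leading term.)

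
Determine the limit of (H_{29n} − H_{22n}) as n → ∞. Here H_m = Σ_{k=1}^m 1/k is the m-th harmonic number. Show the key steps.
lim = ln(29/22)

Euler-Maclaurin gives H_m = ln m + γ + 1/(2m) + O(1/m^2). The γ and O(1/m) terms cancel in the difference:
  H_{29n} − H_{22n} = ln(29n) − ln(22n) + O(1/n) = ln(29/22) + O(1/n).
Hence the limit is ln(29/22).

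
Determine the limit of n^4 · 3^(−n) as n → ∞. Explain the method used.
lim = 0

Exponentials with base > 1 dominate every fixed polynomial: for any fixed c, n^c / 3^n → 0 as n → ∞ (e.g. by the ratio test, or by writing 3^n = e^(n ln 3) and noting e^(n ln 3) / n^c → ∞). Hence n^4 · 3^(−n) = n^4 / 3^n → 0.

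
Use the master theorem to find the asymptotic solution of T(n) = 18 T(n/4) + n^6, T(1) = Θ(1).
T(n) = Θ(n^6)

log_4 18 ≈ 2.085. f(n) = n^6 dominates n^(log_4 18) since 6 > 2.085, and the regularity condition a·f(n/b) = 18·(n/4)^6 = (18/4096)·n^6 ≤ c·f(n) holds with c = 18/4096 ≈ 0.00439 < 1. So this is Case 3: T(n) = Θ(f(n)) = Θ(n^6).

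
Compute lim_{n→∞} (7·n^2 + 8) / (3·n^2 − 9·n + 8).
lim = 7/3

For large n the leading n^2 terms dominate both numerator and denominator. Dividing top and bottom by n^2, every other term tends to 0, leaving 7/3.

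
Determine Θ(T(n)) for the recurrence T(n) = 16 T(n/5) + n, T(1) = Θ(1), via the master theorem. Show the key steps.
T(n) = Θ(n^(log_5 16))

Master theorem: compare f(n) = n to n^(log_5 16) where log_5 16 ≈ 1.723. Since 1 < log_5 16, we have f(n) = O(n^(log_5 16 − ε)) for some ε > 0 — Case 1. Hence T(n) = Θ(n^(log_5 16)).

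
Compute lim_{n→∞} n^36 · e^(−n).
lim = 0

Exponentials with base > 1 dominate every fixed polynomial: for any fixed c, n^c / e^n → 0 as n → ∞ (e.g. by the ratio test, or since e^n grows faster than any power of n). Hence n^36 · e^(−n) = n^36 / e^n → 0.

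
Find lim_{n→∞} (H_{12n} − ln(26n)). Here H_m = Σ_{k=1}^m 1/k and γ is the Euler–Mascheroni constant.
lim = ln(6/13) + γ

By Euler-Maclaurin, H_m = ln m + γ + O(1/m). So
  H_{12n} − ln(26n) = ln(12n) + γ − ln(26n) + O(1/n)
                       = ln(12/26) + γ + O(1/n).
Hence the limit is ln(12/26) + γ (= ln(6/13)).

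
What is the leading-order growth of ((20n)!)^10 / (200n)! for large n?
((20n)!)^10/(200n)! ~ ((2π·20n)^(9/2) / sqrt(10)) · 10^(−10·20n)  →  0

Write N = 20n. Stirling: N! ~ sqrt(2π N)(N/e)^N and (10N)! ~ sqrt(2π·10N)·(10N/e)^(10N).
  (N!)^10/(10N)! ~ (2π N)^(10/2) (N/e)^(10N) / [sqrt(2π·10N) (10N/e)^(10N)]
     = (2π N)^(10/2) / sqrt(2π·10N) · (N/(10N))^(10N)
     = (2π N)^((10−1)/2) / sqrt(10) · 10^(−10N).
Since 10^10 > 1, the factor 10^(−10N) decays exponentially, so the ratio → 0. Substituting N = 20n gives the stated form.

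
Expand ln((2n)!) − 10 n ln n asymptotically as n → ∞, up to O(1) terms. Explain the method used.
ln((2n)!) − 10 n ln n = −8 n ln n + 2(ln 2 − 1) n + (1/2) ln(2π·2n) + O(1/n)

Stirling: ln((2n)!) = 2n ln(2n) − 2n + (1/2) ln(2π·2n) + O(1/n).
Expand 2n ln(2n) = 2n (ln n + ln 2) = 2n ln n + 2n ln 2.
Subtract 10n ln n: leading term is (2 − 10) n ln n = −8 n ln n. The next term is 2n ln 2 − 2n = 2(ln 2 − 1) n. Then the (1/2) ln(2π·2n) correction.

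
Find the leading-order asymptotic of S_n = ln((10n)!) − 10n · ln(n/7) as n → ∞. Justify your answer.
S_n ~ 10n · (ln 70 − 1) + O(ln n)

Stirling: ln((10n)!) = 10n ln(10n) − 10n + O(ln n).
  S_n = 10n ln(10n) − 10n − 10n ln(n/7) + O(ln n)
      = 10n ln(10n) − 10n ln n + 10n ln 7 − 10n + O(ln n)
      = 10n ln 10 + 10n ln 7 − 10n + O(ln n)
      = 10n (ln 70 − 1) + O(ln n).
Numerically ln(70) − 1 ≈ 3.2485.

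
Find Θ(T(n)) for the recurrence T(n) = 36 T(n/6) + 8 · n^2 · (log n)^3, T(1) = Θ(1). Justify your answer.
T(n) = Θ(n^2 · (log n)^4)

Here log_6 36 = 2 and f(n) = 8 · n^2 · (log n)^3 = Θ(n^(log_6 36) · (log n)^3). This is the extended Case 2 of the master theorem (f matches the critical exponent up to log factors), giving T(n) = Θ(n^(log_6 36) · (log n)^(3+1)) = Θ(n^2 · (log n)^4).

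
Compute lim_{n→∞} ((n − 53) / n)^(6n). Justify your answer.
lim = e^(−318)

Rewrite as (1 − 53/n)^(6n). By the standard limit (1 + x/n)^n → e^x, we have (1 − 53/n)^n → e^(−53), and raising to the 6th power gives e^(−318).
More precisely, ln[(1 − 53/n)^(6n)] = 6n · ln(1 − 53/n) = 6n · (-53/n + O(1/n^2)) = -318 + O(1/n) → -318.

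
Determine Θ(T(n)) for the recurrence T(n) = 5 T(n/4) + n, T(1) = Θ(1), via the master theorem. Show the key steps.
T(n) = Θ(n^(log_4 5))

Master theorem: compare f(n) = n to n^(log_4 5) where log_4 5 ≈ 1.161. Since 1 < log_4 5, we have f(n) = O(n^(log_4 5 − ε)) for some ε > 0 — Case 1. Hence T(n) = Θ(n^(log_4 5)).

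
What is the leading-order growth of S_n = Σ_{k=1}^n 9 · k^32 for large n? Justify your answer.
S_n ~ 3 · n^33 / 11

By integral comparison (Euler-Maclaurin), Σ_{k=1}^n 9 · k^32 = 9 · ∫_0^n x^32 dx + O(n^32) = 9 · n^33/33 = 3 · n^33 / 11 + O(n^32). (Equivalently, Faulhaber's formula gives the same leading term.)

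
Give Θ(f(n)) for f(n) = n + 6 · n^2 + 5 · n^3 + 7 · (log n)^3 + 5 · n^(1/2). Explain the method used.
f(n) ∈ Θ(n^3)

Compare the terms by growth order. For large n, n^a · (log n)^b dominates n^a' · (log n)^b' iff a > a', or (a = a' and b > b'). Ranking the 5 terms shows the dominant one is 5 · n^3. Hence f(n) ∈ Θ(n^3).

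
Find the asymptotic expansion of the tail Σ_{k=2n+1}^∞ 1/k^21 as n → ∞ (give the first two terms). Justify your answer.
Σ_{k>2n} 1/k^21 = 1/(20 · (2n)^20) − 1/(2 · (2n)^21) + O(1/(2n)^22)

Compare to the integral: ∫_{2n}^∞ x^(−21) dx = [−x^(−20)/20]_{2n}^∞ = 1/((21−1)·(2n)^20). The Euler-Maclaurin correction adds −f(2n)/2 = −1/(2·(2n)^21). Euler-Maclaurin then gives
  Σ_{k>2n} 1/k^21 = ∫_{2n}^∞ dx/x^21 − 1/(2·(2n)^21) + O(1/(2n)^22).
(Equivalently this is ζ(21) − Σ_{k≤2n} 1/k^21.)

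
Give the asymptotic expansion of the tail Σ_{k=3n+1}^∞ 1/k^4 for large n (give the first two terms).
Σ_{k>3n} 1/k^4 = 1/(3 · (3n)^3) − 1/(2 · (3n)^4) + O(1/(3n)^5)

Compare to the integral: ∫_{3n}^∞ x^(−4) dx = [−x^(−3)/3]_{3n}^∞ = 1/((4−1)·(3n)^3). The Euler-Maclaurin correction adds −f(3n)/2 = −1/(2·(3n)^4). Euler-Maclaurin then gives
  Σ_{k>3n} 1/k^4 = ∫_{3n}^∞ dx/x^4 − 1/(2·(3n)^4) + O(1/(3n)^5).
(Equivalently this is ζ(4) − Σ_{k≤3n} 1/k^4.)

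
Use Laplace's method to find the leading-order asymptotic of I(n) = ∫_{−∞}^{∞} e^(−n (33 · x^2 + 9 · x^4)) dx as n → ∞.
I(n) ~ sqrt(π/(33n))

φ(x) = 33 · x^2 + 9 · x^4 has its unique global minimum at x* = 0 (since φ'(x) = 66x + 36x^3 = 0 only at x = 0 for real x with both coefficients positive, and φ → ∞ as |x| → ∞). At x* = 0, φ(0) = 0 and φ''(0) = 66. Laplace's method then gives
  I(n) ~ sqrt(2π / (n · φ''(0))) · e^(−n φ(0)) = sqrt(2π / (66n)) = sqrt(π/(33n)).
The 9 · x^4 term contributes only at subleading order (an O(1/n) relative correction).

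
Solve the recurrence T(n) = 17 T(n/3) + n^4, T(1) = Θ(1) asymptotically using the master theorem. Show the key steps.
T(n) = Θ(n^4)

log_3 17 ≈ 2.579. f(n) = n^4 dominates n^(log_3 17) since 4 > 2.579, and the regularity condition a·f(n/b) = 17·(n/3)^4 = (17/81)·n^4 ≤ c·f(n) holds with c = 17/81 ≈ 0.21 < 1. So this is Case 3: T(n) = Θ(f(n)) = Θ(n^4).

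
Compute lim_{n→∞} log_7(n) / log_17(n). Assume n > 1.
lim = ln(17) / ln(7) = log_7(17)

Change of base: log_7(n) = ln n / ln 7 and log_17(n) = ln n / ln 17. The ratio is (ln n / ln 7) · (ln 17 / ln n) = ln 17 / ln 7, a constant independent of n. So the limit is ln 17 / ln 7 = log_7(17).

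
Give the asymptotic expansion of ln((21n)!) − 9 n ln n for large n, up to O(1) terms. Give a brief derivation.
ln((21n)!) − 9 n ln n = 12 n ln n + 21(ln 21 − 1) n + (1/2) ln(2π·21n) + O(1/n)

Stirling: ln((21n)!) = 21n ln(21n) − 21n + (1/2) ln(2π·21n) + O(1/n).
Expand 21n ln(21n) = 21n (ln n + ln 21) = 21n ln n + 21n ln 21.
Subtract 9n ln n: leading term is (21 − 9) n ln n = 12 n ln n. The next term is 21n ln 21 − 21n = 21(ln 21 − 1) n. Then the (1/2) ln(2π·21n) correction.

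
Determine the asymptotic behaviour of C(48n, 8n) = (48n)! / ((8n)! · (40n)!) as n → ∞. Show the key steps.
C(48n, 8n) ~ (46656/3125)^(8n) · sqrt(3/(5π·8n))

Write N = 8n. Apply Stirling to each factorial:
  (6N)! ~ sqrt(2π·6N) · (6N/e)^(6N),
  N! ~ sqrt(2π N) · (N/e)^N,
  (5N)! ~ sqrt(2π·5N) · (5N/e)^(5N).
The exponential factors combine to (6N)^(6N) / (N^N · (5N)^(5N)) = 6^(6N)/5^(5N) = (6^6/5^5)^N = (46656/3125)^N.
The square-root prefactors combine to sqrt(2π·6N) / (sqrt(2π N)·sqrt(2π·5N)) = sqrt(6 / (2π·5·N)) = sqrt(3/(5π·8n)).
Substituting N = 8n: C(48n, 8n) ~ (46656/3125)^(8n) · sqrt(3/(5π·8n)).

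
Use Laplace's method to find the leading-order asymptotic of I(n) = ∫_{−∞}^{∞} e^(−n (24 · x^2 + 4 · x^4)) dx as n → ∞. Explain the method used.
I(n) ~ sqrt(π/(24n))

φ(x) = 24 · x^2 + 4 · x^4 has its unique global minimum at x* = 0 (since φ'(x) = 48x + 16x^3 = 0 only at x = 0 for real x with both coefficients positive, and φ → ∞ as |x| → ∞). At x* = 0, φ(0) = 0 and φ''(0) = 48. Laplace's method then gives
  I(n) ~ sqrt(2π / (n · φ''(0))) · e^(−n φ(0)) = sqrt(2π / (48n)) = sqrt(π/(24n)).
The 4 · x^4 term contributes only at subleading order (an O(1/n) relative correction).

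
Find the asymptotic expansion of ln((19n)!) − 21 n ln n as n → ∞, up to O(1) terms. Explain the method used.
ln((19n)!) − 21 n ln n = −2 n ln n + 19(ln 19 − 1) n + (1/2) ln(2π·19n) + O(1/n)

Stirling: ln((19n)!) = 19n ln(19n) − 19n + (1/2) ln(2π·19n) + O(1/n).
Expand 19n ln(19n) = 19n (ln n + ln 19) = 19n ln n + 19n ln 19.
Subtract 21n ln n: leading term is (19 − 21) n ln n = −2 n ln n. The next term is 19n ln 19 − 19n = 19(ln 19 − 1) n. Then the (1/2) ln(2π·19n) correction.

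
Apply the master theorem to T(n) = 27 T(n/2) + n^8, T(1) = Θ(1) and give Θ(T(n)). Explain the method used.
T(n) = Θ(n^8)

log_2 27 ≈ 4.755. f(n) = n^8 dominates n^(log_2 27) since 8 > 4.755, and the regularity condition a·f(n/b) = 27·(n/2)^8 = (27/256)·n^8 ≤ c·f(n) holds with c = 27/256 ≈ 0.105 < 1. So this is Case 3: T(n) = Θ(f(n)) = Θ(n^8).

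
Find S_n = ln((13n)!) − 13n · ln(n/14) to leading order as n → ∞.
S_n ~ 13n · (ln 182 − 1) + O(ln n)

Stirling: ln((13n)!) = 13n ln(13n) − 13n + O(ln n).
  S_n = 13n ln(13n) − 13n − 13n ln(n/14) + O(ln n)
      = 13n ln(13n) − 13n ln n + 13n ln 14 − 13n + O(ln n)
      = 13n ln 13 + 13n ln 14 − 13n + O(ln n)
      = 13n (ln 182 − 1) + O(ln n).
Numerically ln(182) − 1 ≈ 4.2040.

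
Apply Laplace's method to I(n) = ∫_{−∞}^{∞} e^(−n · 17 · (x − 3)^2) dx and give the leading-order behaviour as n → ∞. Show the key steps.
I(n) = sqrt(π/(17n))

Here φ(x) = 17 · (x − 3)^2 has its unique minimum at x* = 3 with φ(x*) = 0 and φ''(x*) = 34. Laplace's method gives
  I(n) ~ e^(−n φ(x*)) · sqrt(2π / (n · φ''(x*))) = sqrt(2π / (34n)) = sqrt(π/(17n)).
This is exact: substituting u = (x − 3)·sqrt(17n) gives I(n) = (1/sqrt(17n)) ∫_{−∞}^{∞} e^(−u^2) du = sqrt(π/(17n)).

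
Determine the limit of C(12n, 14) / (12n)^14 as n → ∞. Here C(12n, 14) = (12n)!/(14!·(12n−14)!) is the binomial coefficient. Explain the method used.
lim = 1/14! = 1/87178291200

With N = 12n → ∞: C(N, 14) / N^14 = [N(N−1)…(N−13)] / (14! · N^14) = (1/14!) · 1 · (1 − 1/(12n)) · … · (1 − 13/(12n)). Each factor → 1 as N → ∞, so the limit is 1/14! = 1/87178291200.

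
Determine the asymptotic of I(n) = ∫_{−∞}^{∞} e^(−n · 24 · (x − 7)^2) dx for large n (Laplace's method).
I(n) = sqrt(π/(24n))

Here φ(x) = 24 · (x − 7)^2 has its unique minimum at x* = 7 with φ(x*) = 0 and φ''(x*) = 48. Laplace's method gives
  I(n) ~ e^(−n φ(x*)) · sqrt(2π / (n · φ''(x*))) = sqrt(2π / (48n)) = sqrt(π/(24n)).
This is exact: substituting u = (x − 7)·sqrt(24n) gives I(n) = (1/sqrt(24n)) ∫_{−∞}^{∞} e^(−u^2) du = sqrt(π/(24n)).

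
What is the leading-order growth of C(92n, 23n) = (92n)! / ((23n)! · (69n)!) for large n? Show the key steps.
C(92n, 23n) ~ (256/27)^(23n) · sqrt(2/(3π·23n))

Write N = 23n. Apply Stirling to each factorial:
  (4N)! ~ sqrt(2π·4N) · (4N/e)^(4N),
  N! ~ sqrt(2π N) · (N/e)^N,
  (3N)! ~ sqrt(2π·3N) · (3N/e)^(3N).
The exponential factors combine to (4N)^(4N) / (N^N · (3N)^(3N)) = 4^(4N)/3^(3N) = (4^4/3^3)^N = (256/27)^N.
The square-root prefactors combine to sqrt(2π·4N) / (sqrt(2π N)·sqrt(2π·3N)) = sqrt(4 / (2π·3·N)) = sqrt(2/(3π·23n)).
Substituting N = 23n: C(92n, 23n) ~ (256/27)^(23n) · sqrt(2/(3π·23n)).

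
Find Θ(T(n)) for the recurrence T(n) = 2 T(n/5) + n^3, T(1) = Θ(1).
T(n) = Θ(n^3)

log_5 2 ≈ 0.431. f(n) = n^3 dominates n^(log_5 2) since 3 > 0.431, and the regularity condition a·f(n/b) = 2·(n/5)^3 = (2/125)·n^3 ≤ c·f(n) holds with c = 2/125 ≈ 0.016 < 1. So this is Case 3: T(n) = Θ(f(n)) = Θ(n^3).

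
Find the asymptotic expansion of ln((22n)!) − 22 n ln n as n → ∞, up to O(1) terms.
ln((22n)!) − 22 n ln n = 22(ln 22 − 1) n + (1/2) ln(2π·22n) + O(1/n)

Stirling: ln((22n)!) = 22n ln(22n) − 22n + (1/2) ln(2π·22n) + O(1/n).
Since 22n ln(22n) = 22n ln n + 22n ln 22, subtracting 22n ln n cancels the n ln n term exactly. What remains is 22(ln 22 − 1) n + (1/2) ln(2π·22n) + O(1/n).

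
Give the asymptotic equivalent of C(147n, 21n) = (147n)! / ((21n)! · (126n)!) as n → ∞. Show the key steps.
C(147n, 21n) ~ (823543/46656)^(21n) · sqrt(7/(12π·21n))

Write N = 21n. Apply Stirling to each factorial:
  (7N)! ~ sqrt(2π·7N) · (7N/e)^(7N),
  N! ~ sqrt(2π N) · (N/e)^N,
  (6N)! ~ sqrt(2π·6N) · (6N/e)^(6N).
The exponential factors combine to (7N)^(7N) / (N^N · (6N)^(6N)) = 7^(7N)/6^(6N) = (7^7/6^6)^N = (823543/46656)^N.
The square-root prefactors combine to sqrt(2π·7N) / (sqrt(2π N)·sqrt(2π·6N)) = sqrt(7 / (2π·6·N)) = sqrt(7/(12π·21n)).
Substituting N = 21n: C(147n, 21n) ~ (823543/46656)^(21n) · sqrt(7/(12π·21n)).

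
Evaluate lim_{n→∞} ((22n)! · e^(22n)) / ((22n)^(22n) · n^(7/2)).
lim = 0

Stirling: (22n)! ~ sqrt(2π·22n) · (22n/e)^(22n). Hence
  (22n)! · e^(22n) / (22n)^(22n) ~ sqrt(2π·22n).
Dividing by n^(7/2): sqrt(2π·22n) / n^(7/2) = sqrt(2π·22) · n^((1−7)/2), so the expression behaves like sqrt(2π·22) · n^((1−7)/2) → 0.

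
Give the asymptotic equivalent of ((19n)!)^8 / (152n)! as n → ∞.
((19n)!)^8/(152n)! ~ ((2π·19n)^(7/2) / sqrt(8)) · 8^(−8·19n)  →  0

Write N = 19n. Stirling: N! ~ sqrt(2π N)(N/e)^N and (8N)! ~ sqrt(2π·8N)·(8N/e)^(8N).
  (N!)^8/(8N)! ~ (2π N)^(8/2) (N/e)^(8N) / [sqrt(2π·8N) (8N/e)^(8N)]
     = (2π N)^(8/2) / sqrt(2π·8N) · (N/(8N))^(8N)
     = (2π N)^((8−1)/2) / sqrt(8) · 8^(−8N).
Since 8^8 > 1, the factor 8^(−8N) decays exponentially, so the ratio → 0. Substituting N = 19n gives the stated form.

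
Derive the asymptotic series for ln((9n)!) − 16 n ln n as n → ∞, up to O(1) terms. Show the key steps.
ln((9n)!) − 16 n ln n = −7 n ln n + 9(ln 9 − 1) n + (1/2) ln(2π·9n) + O(1/n)

Stirling: ln((9n)!) = 9n ln(9n) − 9n + (1/2) ln(2π·9n) + O(1/n).
Expand 9n ln(9n) = 9n (ln n + ln 9) = 9n ln n + 9n ln 9.
Subtract 16n ln n: leading term is (9 − 16) n ln n = −7 n ln n. The next term is 9n ln 9 − 9n = 9(ln 9 − 1) n. Then the (1/2) ln(2π·9n) correction.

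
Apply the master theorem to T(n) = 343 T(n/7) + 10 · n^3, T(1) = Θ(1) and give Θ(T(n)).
T(n) = Θ(n^3 log n)

log_7 343 = 3, and f(n) = 10 · n^3 = Θ(n^(log_7 343)). This is Case 2 of the master theorem: T(n) = Θ(f(n) · log n) = Θ(n^3 log n).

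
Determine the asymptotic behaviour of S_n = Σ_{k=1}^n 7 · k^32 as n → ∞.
S_n ~ 7 · n^33 / 33

By integral comparison (Euler-Maclaurin), Σ_{k=1}^n 7 · k^32 = 7 · ∫_0^n x^32 dx + O(n^32) = 7 · n^33/33 + O(n^32). (Equivalently, Faulhaber's formula gives the same leading term.)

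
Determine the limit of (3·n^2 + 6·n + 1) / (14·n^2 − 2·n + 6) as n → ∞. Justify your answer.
lim = 3/14

For large n the leading n^2 terms dominate both numerator and denominator. Dividing top and bottom by n^2, every other term tends to 0, leaving 3/14.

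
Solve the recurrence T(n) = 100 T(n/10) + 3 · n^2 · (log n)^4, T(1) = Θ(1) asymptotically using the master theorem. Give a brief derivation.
T(n) = Θ(n^2 · (log n)^5)

Here log_10 100 = 2 and f(n) = 3 · n^2 · (log n)^4 = Θ(n^(log_10 100) · (log n)^4). This is the extended Case 2 of the master theorem (f matches the critical exponent up to log factors), giving T(n) = Θ(n^(log_10 100) · (log n)^(4+1)) = Θ(n^2 · (log n)^5).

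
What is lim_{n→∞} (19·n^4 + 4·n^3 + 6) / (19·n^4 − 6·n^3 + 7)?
lim = 19/19 = 1

For large n the leading n^4 terms dominate both numerator and denominator. Dividing top and bottom by n^4, every other term tends to 0, leaving 19/19 = 1.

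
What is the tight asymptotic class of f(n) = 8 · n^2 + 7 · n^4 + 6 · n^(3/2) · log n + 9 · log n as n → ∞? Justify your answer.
f(n) ∈ Θ(n^4)

Compare the terms by growth order. For large n, n^a · (log n)^b dominates n^a' · (log n)^b' iff a > a', or (a = a' and b > b'). Ranking the 4 terms shows the dominant one is 7 · n^4. Hence f(n) ∈ Θ(n^4).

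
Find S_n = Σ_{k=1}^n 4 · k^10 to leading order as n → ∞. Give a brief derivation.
S_n ~ 4 · n^11 / 11

By integral comparison (Euler-Maclaurin), Σ_{k=1}^n 4 · k^10 = 4 · ∫_0^n x^10 dx + O(n^10) = 4 · n^11/11 + O(n^10). (Equivalently, Faulhaber's formula gives the same leading term.)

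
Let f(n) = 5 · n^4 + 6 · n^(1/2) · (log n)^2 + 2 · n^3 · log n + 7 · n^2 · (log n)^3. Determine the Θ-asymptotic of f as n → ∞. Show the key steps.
f(n) ∈ Θ(n^4)

Compare the terms by growth order. For large n, n^a · (log n)^b dominates n^a' · (log n)^b' iff a > a', or (a = a' and b > b'). Ranking the 4 terms shows the dominant one is 5 · n^4. Hence f(n) ∈ Θ(n^4).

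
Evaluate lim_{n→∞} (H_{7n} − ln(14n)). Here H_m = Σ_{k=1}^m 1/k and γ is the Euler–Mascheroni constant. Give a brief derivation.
lim = −ln 2 + γ

By Euler-Maclaurin, H_m = ln m + γ + O(1/m). So
  H_{7n} − ln(14n) = ln(7n) + γ − ln(14n) + O(1/n)
                       = ln(7/14) + γ + O(1/n).
Hence the limit is ln(7/14) + γ (= −ln 2).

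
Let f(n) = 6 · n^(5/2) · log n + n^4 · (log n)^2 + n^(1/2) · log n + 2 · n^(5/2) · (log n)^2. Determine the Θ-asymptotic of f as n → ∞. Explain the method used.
f(n) ∈ Θ(n^4 · (log n)^2)

Compare the terms by growth order. For large n, n^a · (log n)^b dominates n^a' · (log n)^b' iff a > a', or (a = a' and b > b'). Ranking the 4 terms shows the dominant one is n^4 · (log n)^2. Hence f(n) ∈ Θ(n^4 · (log n)^2).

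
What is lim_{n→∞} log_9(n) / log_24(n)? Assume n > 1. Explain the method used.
lim = ln(24) / ln(9) = log_9(24)

Change of base: log_9(n) = ln n / ln 9 and log_24(n) = ln n / ln 24. The ratio is (ln n / ln 9) · (ln 24 / ln n) = ln 24 / ln 9, a constant independent of n. So the limit is ln 24 / ln 9 = log_9(24).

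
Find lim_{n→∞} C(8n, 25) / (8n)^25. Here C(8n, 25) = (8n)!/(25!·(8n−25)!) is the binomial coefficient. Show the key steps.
lim = 1/25! = 1/15511210043330985984000000

With N = 8n → ∞: C(N, 25) / N^25 = [N(N−1)…(N−24)] / (25! · N^25) = (1/25!) · 1 · (1 − 1/(8n)) · … · (1 − 24/(8n)). Each factor → 1 as N → ∞, so the limit is 1/25! = 1/15511210043330985984000000.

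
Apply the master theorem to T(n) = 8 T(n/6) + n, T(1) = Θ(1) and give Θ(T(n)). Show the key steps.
T(n) = Θ(n^(log_6 8))

Master theorem: compare f(n) = n to n^(log_6 8) where log_6 8 ≈ 1.161. Since 1 < log_6 8, we have f(n) = O(n^(log_6 8 − ε)) for some ε > 0 — Case 1. Hence T(n) = Θ(n^(log_6 8)).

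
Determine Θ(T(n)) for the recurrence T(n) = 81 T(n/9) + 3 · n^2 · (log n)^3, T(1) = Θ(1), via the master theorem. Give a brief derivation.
T(n) = Θ(n^2 · (log n)^4)

Here log_9 81 = 2 and f(n) = 3 · n^2 · (log n)^3 = Θ(n^(log_9 81) · (log n)^3). This is the extended Case 2 of the master theorem (f matches the critical exponent up to log factors), giving T(n) = Θ(n^(log_9 81) · (log n)^(3+1)) = Θ(n^2 · (log n)^4).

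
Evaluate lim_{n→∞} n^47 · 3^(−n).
lim = 0

Exponentials with base > 1 dominate every fixed polynomial: for any fixed c, n^c / 3^n → 0 as n → ∞ (e.g. by the ratio test, or by writing 3^n = e^(n ln 3) and noting e^(n ln 3) / n^c → ∞). Hence n^47 · 3^(−n) = n^47 / 3^n → 0.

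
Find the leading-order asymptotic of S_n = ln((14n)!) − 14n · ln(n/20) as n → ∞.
S_n ~ 14n · (ln 280 − 1) + O(ln n)

Stirling: ln((14n)!) = 14n ln(14n) − 14n + O(ln n).
  S_n = 14n ln(14n) − 14n − 14n ln(n/20) + O(ln n)
      = 14n ln(14n) − 14n ln n + 14n ln 20 − 14n + O(ln n)
      = 14n ln 14 + 14n ln 20 − 14n + O(ln n)
      = 14n (ln 280 − 1) + O(ln n).
Numerically ln(280) − 1 ≈ 4.6348.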